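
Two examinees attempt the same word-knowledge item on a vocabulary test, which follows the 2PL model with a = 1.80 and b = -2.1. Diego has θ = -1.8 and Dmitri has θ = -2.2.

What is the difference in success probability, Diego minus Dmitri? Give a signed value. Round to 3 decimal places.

0.177

P(θ) = 1 / (1 + exp(−a(θ − b)))
P(Diego) = 0.6318  [exponent 0.5400]
P(Dmitri) = 0.4551  [exponent -0.1800]
Difference = 0.6318 − 0.4551 = 0.1767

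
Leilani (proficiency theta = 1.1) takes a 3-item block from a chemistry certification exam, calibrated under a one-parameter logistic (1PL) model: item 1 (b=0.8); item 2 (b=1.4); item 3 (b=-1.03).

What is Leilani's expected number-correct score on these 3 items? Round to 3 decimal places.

P(theta) = 1 / (1 + exp(−(theta − b)))
P_1 = 1/(1+e^{-0.3000}) = 0.5744
P_2 = 1/(1+e^{0.3000}) = 0.4256
P_3 = 1/(1+e^{-2.1300}) = 0.8938
E[score] = 0.5744 + 0.4256 + 0.8938 = 1.8938

1.894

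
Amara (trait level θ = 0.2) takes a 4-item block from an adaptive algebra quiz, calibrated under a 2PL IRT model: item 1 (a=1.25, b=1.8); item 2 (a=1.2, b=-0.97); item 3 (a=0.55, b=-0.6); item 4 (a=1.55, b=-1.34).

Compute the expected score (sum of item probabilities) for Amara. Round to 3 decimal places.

2.446

P(θ) = 1 / (1 + exp(−a(θ − b)))
P_1 = 1/(1+e^{2.0000}) = 0.1192
P_2 = 1/(1+e^{-1.4040}) = 0.8028
P_3 = 1/(1+e^{-0.4400}) = 0.6083
P_4 = 1/(1+e^{-2.3870}) = 0.9158
E[score] = 0.1192 + 0.8028 + 0.6083 + 0.9158 = 2.4461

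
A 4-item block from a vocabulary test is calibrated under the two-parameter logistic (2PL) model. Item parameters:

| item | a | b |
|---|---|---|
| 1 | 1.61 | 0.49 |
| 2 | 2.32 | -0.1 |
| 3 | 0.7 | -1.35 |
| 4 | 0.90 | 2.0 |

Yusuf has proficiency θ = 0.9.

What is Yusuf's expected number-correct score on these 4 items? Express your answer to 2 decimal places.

P(θ) = 1 / (1 + exp(−a(θ − b)))
P_1 = 1/(1+e^{-0.6601}) = 0.6593
P_2 = 1/(1+e^{-2.3200}) = 0.9105
P_3 = 1/(1+e^{-1.5750}) = 0.8285
P_4 = 1/(1+e^{0.9900}) = 0.2709
E[score] = 0.6593 + 0.9105 + 0.8285 + 0.2709 = 2.6692

2.67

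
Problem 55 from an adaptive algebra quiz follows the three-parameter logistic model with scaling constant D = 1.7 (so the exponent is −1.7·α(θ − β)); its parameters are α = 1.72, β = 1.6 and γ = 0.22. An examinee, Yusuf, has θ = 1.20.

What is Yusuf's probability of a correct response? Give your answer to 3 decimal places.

0.405

P(θ) = γ + (1 − γ) · 1 / (1 + exp(−D·α(θ − β)))
Exponent: 1.7 × 1.72 × (1.20 − 1.6) = -1.1696
1/(1 + e^{1.1696}) = 0.2369
P = 0.22 + 0.78 × 0.2369 = 0.4048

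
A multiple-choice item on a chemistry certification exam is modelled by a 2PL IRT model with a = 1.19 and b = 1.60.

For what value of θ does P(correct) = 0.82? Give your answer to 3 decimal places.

P(θ) = 1 / (1 + exp(−a(θ − b)))
logit = ln(0.8200/0.1800) = 1.5163
θ = b + logit/(a) = 1.60 + 1.5163/1.1900 = 2.8742

2.874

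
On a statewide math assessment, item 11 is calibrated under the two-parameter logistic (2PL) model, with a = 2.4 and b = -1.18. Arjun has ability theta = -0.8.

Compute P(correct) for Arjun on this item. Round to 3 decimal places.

P(theta) = 1 / (1 + exp(−a(theta − b)))
Exponent: 2.4 × (-0.8 − (-1.18)) = 0.9120
1/(1 + e^{-0.9120}) = 0.7134

0.713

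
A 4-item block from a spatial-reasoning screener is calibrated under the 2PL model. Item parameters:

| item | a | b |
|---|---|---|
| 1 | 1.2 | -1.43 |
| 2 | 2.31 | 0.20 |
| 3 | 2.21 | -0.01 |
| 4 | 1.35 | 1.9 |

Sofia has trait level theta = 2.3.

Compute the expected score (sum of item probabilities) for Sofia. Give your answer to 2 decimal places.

P(theta) = 1 / (1 + exp(−a(theta − b)))
P_1 = 1/(1+e^{-4.4760}) = 0.9887
P_2 = 1/(1+e^{-4.8510}) = 0.9922
P_3 = 1/(1+e^{-5.1051}) = 0.9940
P_4 = 1/(1+e^{-0.5400}) = 0.6318
E[score] = 0.9887 + 0.9922 + 0.9940 + 0.6318 = 3.6068

3.61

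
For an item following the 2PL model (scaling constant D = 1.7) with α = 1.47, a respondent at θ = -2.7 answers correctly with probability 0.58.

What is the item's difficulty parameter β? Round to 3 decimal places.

P(θ) = 1 / (1 + exp(−D·α(θ − β)))
logit(0.58) = ln(0.58/0.42) = 0.3228
β = θ − logit/(1.7·α) = -2.7 − 0.3228/2.4990 = -2.8292

-2.829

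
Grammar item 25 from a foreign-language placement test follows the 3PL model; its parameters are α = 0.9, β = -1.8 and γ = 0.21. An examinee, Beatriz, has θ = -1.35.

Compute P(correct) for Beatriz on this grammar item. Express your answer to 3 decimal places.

0.684

P(θ) = γ + (1 − γ) · 1 / (1 + exp(−α(θ − β)))
Exponent: 0.9 × (-1.35 − (-1.8)) = 0.4050
1/(1 + e^{-0.4050}) = 0.5999
P = 0.21 + 0.79 × 0.5999 = 0.6839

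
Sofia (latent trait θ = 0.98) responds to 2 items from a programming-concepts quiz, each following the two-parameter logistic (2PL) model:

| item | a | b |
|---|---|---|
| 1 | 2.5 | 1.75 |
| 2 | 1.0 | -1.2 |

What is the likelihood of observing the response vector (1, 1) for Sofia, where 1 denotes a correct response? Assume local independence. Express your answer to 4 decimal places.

P(θ) = 1 / (1 + exp(−a(θ − b)))
P_1 = 1/(1+e^{1.9250}) = 0.1273
P_2 = 1/(1+e^{-2.1800}) = 0.8984
L = P_1 × P_2 = 0.1273 × 0.8984 = 0.11438

0.1144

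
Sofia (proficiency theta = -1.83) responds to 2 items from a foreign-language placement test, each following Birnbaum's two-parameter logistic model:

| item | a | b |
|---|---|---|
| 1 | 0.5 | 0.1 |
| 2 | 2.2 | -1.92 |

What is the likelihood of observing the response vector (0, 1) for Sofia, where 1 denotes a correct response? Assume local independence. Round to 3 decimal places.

P(theta) = 1 / (1 + exp(−a(theta − b)))
P_1 = 1/(1+e^{0.9650}) = 0.2759
P_2 = 1/(1+e^{-0.1980}) = 0.5493
L = (1−P_1) × P_2 = 0.7241 × 0.5493 = 0.39779

0.398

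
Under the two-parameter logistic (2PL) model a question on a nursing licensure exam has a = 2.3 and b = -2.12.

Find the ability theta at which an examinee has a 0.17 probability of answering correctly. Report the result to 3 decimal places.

-2.809

P(theta) = 1 / (1 + exp(−a(theta − b)))
logit = ln(0.1700/0.8300) = -1.5856
theta = b + logit/(a) = -2.12 + (-1.5856)/2.3000 = -2.8094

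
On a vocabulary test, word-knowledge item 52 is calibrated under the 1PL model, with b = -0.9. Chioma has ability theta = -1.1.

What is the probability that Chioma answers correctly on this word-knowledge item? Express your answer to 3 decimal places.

0.450

P(theta) = 1 / (1 + exp(−(theta − b)))
Exponent: (-1.1 − (-0.9)) = -0.2000
1/(1 + e^{0.2000}) = 0.4502
P = 0.4502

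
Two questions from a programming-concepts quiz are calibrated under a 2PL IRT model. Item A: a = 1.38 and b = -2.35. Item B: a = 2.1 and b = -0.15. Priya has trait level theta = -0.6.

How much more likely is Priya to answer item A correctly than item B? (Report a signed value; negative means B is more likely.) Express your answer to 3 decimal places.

P(theta) = 1 / (1 + exp(−a(theta − b)))
P_A = 0.9180
P_B = 0.2799
P_A − P_B = 0.6381

0.638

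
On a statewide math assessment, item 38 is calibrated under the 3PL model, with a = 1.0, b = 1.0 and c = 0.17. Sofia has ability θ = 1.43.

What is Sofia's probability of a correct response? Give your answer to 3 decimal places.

0.673

P(θ) = c + (1 − c) · 1 / (1 + exp(−a(θ − b)))
Exponent: 1.0 × (1.43 − 1.0) = 0.4300
1/(1 + e^{-0.4300}) = 0.6059
P = 0.17 + 0.83 × 0.6059 = 0.6729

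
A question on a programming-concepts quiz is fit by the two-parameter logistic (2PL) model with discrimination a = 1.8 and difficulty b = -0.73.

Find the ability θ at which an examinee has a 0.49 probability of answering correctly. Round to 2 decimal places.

P(θ) = 1 / (1 + exp(−a(θ − b)))
logit = ln(0.4900/0.5100) = -0.0400
θ = b + logit/(a) = -0.73 + (-0.0400)/1.8000 = -0.7522

-0.75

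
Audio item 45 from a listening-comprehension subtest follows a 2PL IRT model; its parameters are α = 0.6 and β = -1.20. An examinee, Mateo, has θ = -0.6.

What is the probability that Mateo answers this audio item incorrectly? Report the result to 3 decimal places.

P(θ) = 1 / (1 + exp(−α(θ − β)))
Exponent: 0.6 × (-0.6 − (-1.20)) = 0.3600
1/(1 + e^{-0.3600}) = 0.5890
P(incorrect) = 1 − 0.5890 = 0.4110

0.411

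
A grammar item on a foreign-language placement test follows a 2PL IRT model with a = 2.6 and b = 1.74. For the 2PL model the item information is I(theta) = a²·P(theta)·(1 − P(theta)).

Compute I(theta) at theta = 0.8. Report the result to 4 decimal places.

0.4968

P = 1/(1+e^{2.4440}) = 0.0799
P(1−P) = 0.0799 × 0.9201 = 0.0735
I = a² × P(1−P) = 2.6² × 0.0735 = 0.49685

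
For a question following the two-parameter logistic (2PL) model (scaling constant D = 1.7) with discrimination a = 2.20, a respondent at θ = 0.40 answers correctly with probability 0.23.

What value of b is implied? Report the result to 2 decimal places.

0.72

P(θ) = 1 / (1 + exp(−D·a(θ − b)))
logit(0.23) = ln(0.23/0.77) = -1.2083
b = θ − logit/(1.7·a) = 0.40 − (-1.2083)/3.7400 = 0.7231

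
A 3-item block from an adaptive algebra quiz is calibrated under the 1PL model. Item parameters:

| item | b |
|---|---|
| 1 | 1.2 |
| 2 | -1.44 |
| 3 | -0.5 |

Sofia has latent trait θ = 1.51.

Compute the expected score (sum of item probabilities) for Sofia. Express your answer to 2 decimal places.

2.41

P(θ) = 1 / (1 + exp(−(θ − b)))
P_1 = 1/(1+e^{-0.3100}) = 0.5769
P_2 = 1/(1+e^{-2.9500}) = 0.9503
P_3 = 1/(1+e^{-2.0100}) = 0.8818
E[score] = 0.5769 + 0.9503 + 0.8818 = 2.4090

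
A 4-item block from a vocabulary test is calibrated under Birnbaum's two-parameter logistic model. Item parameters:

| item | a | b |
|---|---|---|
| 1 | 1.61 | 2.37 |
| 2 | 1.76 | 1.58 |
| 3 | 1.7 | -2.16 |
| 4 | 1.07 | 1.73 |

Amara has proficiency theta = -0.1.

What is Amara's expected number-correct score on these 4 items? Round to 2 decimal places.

P(theta) = 1 / (1 + exp(−a(theta − b)))
P_1 = 1/(1+e^{3.9767}) = 0.0184
P_2 = 1/(1+e^{2.9568}) = 0.0494
P_3 = 1/(1+e^{-3.5020}) = 0.9707
P_4 = 1/(1+e^{1.9581}) = 0.1237
E[score] = 0.0184 + 0.0494 + 0.9707 + 0.1237 = 1.1622

1.16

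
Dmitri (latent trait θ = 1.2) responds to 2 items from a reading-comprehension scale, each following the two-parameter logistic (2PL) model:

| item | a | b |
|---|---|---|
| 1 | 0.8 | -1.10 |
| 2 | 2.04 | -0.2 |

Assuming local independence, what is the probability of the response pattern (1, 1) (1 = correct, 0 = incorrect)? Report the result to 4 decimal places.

0.8160

P(θ) = 1 / (1 + exp(−a(θ − b)))
P_1 = 1/(1+e^{-1.8400}) = 0.8629
P_2 = 1/(1+e^{-2.8560}) = 0.9456
L = P_1 × P_2 = 0.8629 × 0.9456 = 0.81603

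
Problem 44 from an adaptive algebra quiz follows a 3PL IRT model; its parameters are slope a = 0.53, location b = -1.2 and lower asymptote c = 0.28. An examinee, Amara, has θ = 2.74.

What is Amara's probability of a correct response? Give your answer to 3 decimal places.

P(θ) = c + (1 − c) · 1 / (1 + exp(−a(θ − b)))
Exponent: 0.53 × (2.74 − (-1.2)) = 2.0882
1/(1 + e^{-2.0882}) = 0.8898
P = 0.28 + 0.72 × 0.8898 = 0.9206

0.921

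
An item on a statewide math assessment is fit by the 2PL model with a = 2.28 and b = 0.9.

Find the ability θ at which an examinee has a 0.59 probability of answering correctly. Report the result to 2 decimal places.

P(θ) = 1 / (1 + exp(−a(θ − b)))
logit = ln(0.5900/0.4100) = 0.3640
θ = b + logit/(a) = 0.9 + 0.3640/2.2800 = 1.0596

1.06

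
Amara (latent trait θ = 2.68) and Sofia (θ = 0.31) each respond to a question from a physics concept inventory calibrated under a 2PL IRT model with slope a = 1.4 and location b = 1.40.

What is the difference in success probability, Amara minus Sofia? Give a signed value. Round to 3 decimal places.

0.679

P(θ) = 1 / (1 + exp(−a(θ − b)))
P(Amara) = 0.8572  [exponent 1.7920]
P(Sofia) = 0.1786  [exponent -1.5260]
Difference = 0.8572 − 0.1786 = 0.6786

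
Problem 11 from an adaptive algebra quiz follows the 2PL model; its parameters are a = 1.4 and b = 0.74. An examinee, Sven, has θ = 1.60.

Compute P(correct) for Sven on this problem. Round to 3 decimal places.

0.769

P(θ) = 1 / (1 + exp(−a(θ − b)))
Exponent: 1.4 × (1.60 − 0.74) = 1.2040
1/(1 + e^{-1.2040}) = 0.7692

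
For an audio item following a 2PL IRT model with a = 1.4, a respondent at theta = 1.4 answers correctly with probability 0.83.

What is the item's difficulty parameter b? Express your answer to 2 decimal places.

P(theta) = 1 / (1 + exp(−a(theta − b)))
logit(0.83) = ln(0.83/0.17) = 1.5856
b = theta − logit/(a) = 1.4 − 1.5856/1.4000 = 0.2674

0.27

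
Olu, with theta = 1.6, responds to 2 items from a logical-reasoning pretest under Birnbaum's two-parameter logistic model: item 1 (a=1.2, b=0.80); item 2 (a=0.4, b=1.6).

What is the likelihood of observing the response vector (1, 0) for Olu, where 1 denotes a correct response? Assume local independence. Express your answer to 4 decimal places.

0.3616

P(theta) = 1 / (1 + exp(−a(theta − b)))
P_1 = 1/(1+e^{-0.9600}) = 0.7231
P_2 = 1/(1+e^{0.0000}) = 0.5000
L = P_1 × (1−P_2) = 0.7231 × 0.5000 = 0.36156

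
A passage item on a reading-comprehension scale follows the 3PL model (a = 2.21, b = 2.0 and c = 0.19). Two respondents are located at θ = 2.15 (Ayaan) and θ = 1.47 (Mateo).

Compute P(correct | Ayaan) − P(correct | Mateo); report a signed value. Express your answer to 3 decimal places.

P(θ) = c + (1 − c) · 1 / (1 + exp(−a(θ − b)))
P(Ayaan) = 0.6615  [exponent 0.3315]
P(Mateo) = 0.3817  [exponent -1.1713]
Difference = 0.6615 − 0.3817 = 0.2799

0.280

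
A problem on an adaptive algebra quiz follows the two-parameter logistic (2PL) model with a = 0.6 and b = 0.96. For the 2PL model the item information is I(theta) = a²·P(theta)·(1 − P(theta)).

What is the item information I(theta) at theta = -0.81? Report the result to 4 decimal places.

P = 1/(1+e^{1.0620}) = 0.2569
P(1−P) = 0.2569 × 0.7431 = 0.1909
I = a² × P(1−P) = 0.6² × 0.1909 = 0.06873

0.0687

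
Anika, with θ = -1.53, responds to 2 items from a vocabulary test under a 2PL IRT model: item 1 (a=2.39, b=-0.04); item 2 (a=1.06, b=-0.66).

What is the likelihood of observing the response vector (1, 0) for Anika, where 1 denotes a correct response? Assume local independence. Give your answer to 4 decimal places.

P(θ) = 1 / (1 + exp(−a(θ − b)))
P_1 = 1/(1+e^{3.5611}) = 0.0276
P_2 = 1/(1+e^{0.9222}) = 0.2845
L = P_1 × (1−P_2) = 0.0276 × 0.7155 = 0.01976

0.0198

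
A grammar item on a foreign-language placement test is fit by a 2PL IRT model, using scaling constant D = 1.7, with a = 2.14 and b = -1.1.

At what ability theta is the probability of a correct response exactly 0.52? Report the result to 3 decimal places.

-1.078

P(theta) = 1 / (1 + exp(−D·a(theta − b)))
logit = ln(0.5200/0.4800) = 0.0800
theta = b + logit/(1.7·a) = -1.1 + 0.0800/3.6380 = -1.0780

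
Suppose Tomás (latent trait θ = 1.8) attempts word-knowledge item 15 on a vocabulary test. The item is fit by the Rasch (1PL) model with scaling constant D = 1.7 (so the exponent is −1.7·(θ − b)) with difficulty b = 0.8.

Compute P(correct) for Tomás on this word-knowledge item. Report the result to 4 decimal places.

0.8455

P(θ) = 1 / (1 + exp(−D·(θ − b)))
Exponent: 1.7 × (1.8 − 0.8) = 1.7000
1/(1 + e^{-1.7000}) = 0.8455
P = 0.8455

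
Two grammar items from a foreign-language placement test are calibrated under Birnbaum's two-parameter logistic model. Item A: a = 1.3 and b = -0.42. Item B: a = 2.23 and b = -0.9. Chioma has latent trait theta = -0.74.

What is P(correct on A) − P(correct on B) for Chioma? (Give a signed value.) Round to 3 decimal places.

-0.191

P(theta) = 1 / (1 + exp(−a(theta − b)))
P_A = 0.3975
P_B = 0.5883
P_A − P_B = -0.1908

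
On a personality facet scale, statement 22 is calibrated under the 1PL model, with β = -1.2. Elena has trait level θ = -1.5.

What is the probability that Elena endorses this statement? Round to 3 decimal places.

P(θ) = 1 / (1 + exp(−(θ − β)))
Exponent: (-1.5 − (-1.2)) = -0.3000
1/(1 + e^{0.3000}) = 0.4256
P = 0.4256

0.426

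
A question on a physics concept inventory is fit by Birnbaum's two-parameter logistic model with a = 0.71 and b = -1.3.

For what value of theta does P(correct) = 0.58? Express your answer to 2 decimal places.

-0.85

P(theta) = 1 / (1 + exp(−a(theta − b)))
logit = ln(0.5800/0.4200) = 0.3228
theta = b + logit/(a) = -1.3 + 0.3228/0.7100 = -0.8454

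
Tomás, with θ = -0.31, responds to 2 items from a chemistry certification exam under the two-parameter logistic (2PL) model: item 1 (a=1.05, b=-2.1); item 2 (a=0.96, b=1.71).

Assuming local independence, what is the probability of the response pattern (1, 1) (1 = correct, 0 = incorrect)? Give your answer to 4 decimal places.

P(θ) = 1 / (1 + exp(−a(θ − b)))
P_1 = 1/(1+e^{-1.8795}) = 0.8676
P_2 = 1/(1+e^{1.9392}) = 0.1257
L = P_1 × P_2 = 0.8676 × 0.1257 = 0.10908

0.1091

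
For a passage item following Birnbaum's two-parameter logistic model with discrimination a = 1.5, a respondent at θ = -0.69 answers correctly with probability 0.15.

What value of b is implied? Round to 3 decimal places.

0.466

P(θ) = 1 / (1 + exp(−a(θ − b)))
logit(0.15) = ln(0.15/0.85) = -1.7346
b = θ − logit/(a) = -0.69 − (-1.7346)/1.5000 = 0.4664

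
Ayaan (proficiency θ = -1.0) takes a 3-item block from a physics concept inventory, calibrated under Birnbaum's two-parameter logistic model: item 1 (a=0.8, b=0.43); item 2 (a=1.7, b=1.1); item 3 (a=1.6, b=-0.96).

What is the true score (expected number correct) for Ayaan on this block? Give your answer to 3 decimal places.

0.753

P(θ) = 1 / (1 + exp(−a(θ − b)))
P_1 = 1/(1+e^{1.1440}) = 0.2416
P_2 = 1/(1+e^{3.5700}) = 0.0274
P_3 = 1/(1+e^{0.0640}) = 0.4840
E[score] = 0.2416 + 0.0274 + 0.4840 = 0.7530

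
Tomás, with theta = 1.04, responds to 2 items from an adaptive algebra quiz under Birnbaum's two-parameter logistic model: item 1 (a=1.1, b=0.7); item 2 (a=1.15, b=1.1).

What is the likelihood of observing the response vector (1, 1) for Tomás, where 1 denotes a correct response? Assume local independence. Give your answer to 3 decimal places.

0.286

P(theta) = 1 / (1 + exp(−a(theta − b)))
P_1 = 1/(1+e^{-0.3740}) = 0.5924
P_2 = 1/(1+e^{0.0690}) = 0.4828
L = P_1 × P_2 = 0.5924 × 0.4828 = 0.28600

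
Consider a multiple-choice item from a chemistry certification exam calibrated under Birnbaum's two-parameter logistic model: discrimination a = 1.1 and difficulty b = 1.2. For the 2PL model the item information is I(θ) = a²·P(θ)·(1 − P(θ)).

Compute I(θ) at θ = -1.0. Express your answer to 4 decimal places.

P = 1/(1+e^{2.4200}) = 0.0817
P(1−P) = 0.0817 × 0.9183 = 0.0750
I = a² × P(1−P) = 1.1² × 0.0750 = 0.09074

0.0907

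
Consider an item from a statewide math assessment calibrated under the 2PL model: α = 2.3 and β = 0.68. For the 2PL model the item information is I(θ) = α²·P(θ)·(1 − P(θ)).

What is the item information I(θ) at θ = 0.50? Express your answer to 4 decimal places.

1.2674

P = 1/(1+e^{0.4140}) = 0.3980
P(1−P) = 0.3980 × 0.6020 = 0.2396
I = α² × P(1−P) = 2.3² × 0.2396 = 1.26741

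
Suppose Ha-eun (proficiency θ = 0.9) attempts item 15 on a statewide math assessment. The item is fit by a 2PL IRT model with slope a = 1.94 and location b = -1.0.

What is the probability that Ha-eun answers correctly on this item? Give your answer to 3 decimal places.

0.976

P(θ) = 1 / (1 + exp(−a(θ − b)))
Exponent: 1.94 × (0.9 − (-1.0)) = 3.6860
1/(1 + e^{-3.6860}) = 0.9755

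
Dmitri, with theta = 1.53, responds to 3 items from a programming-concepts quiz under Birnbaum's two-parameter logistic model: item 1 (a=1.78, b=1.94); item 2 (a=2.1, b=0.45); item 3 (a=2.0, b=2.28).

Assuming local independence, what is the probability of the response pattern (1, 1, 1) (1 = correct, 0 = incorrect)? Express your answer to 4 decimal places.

P(theta) = 1 / (1 + exp(−a(theta − b)))
P_1 = 1/(1+e^{0.7298}) = 0.3252
P_2 = 1/(1+e^{-2.2680}) = 0.9062
P_3 = 1/(1+e^{1.5000}) = 0.1824
L = P_1 × P_2 × P_3 = 0.3252 × 0.9062 × 0.1824 = 0.05377

0.0538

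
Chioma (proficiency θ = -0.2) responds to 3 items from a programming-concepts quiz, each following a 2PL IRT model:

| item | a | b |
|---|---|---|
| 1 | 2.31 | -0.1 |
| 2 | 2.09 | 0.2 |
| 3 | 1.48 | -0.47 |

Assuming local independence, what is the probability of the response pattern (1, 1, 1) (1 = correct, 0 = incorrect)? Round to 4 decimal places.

0.0801

P(θ) = 1 / (1 + exp(−a(θ − b)))
P_1 = 1/(1+e^{0.2310}) = 0.4425
P_2 = 1/(1+e^{0.8360}) = 0.3024
P_3 = 1/(1+e^{-0.3996}) = 0.5986
L = P_1 × P_2 × P_3 = 0.4425 × 0.3024 × 0.5986 = 0.08009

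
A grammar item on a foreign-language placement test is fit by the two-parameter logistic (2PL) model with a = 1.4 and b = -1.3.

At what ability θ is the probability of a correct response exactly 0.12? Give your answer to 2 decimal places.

P(θ) = 1 / (1 + exp(−a(θ − b)))
logit = ln(0.1200/0.8800) = -1.9924
θ = b + logit/(a) = -1.3 + (-1.9924)/1.4000 = -2.7232

-2.72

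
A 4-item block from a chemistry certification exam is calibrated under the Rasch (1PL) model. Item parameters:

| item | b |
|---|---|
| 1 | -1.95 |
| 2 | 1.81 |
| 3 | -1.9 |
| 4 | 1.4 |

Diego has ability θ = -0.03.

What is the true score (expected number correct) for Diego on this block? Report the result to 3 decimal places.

2.069

P(θ) = 1 / (1 + exp(−(θ − b)))
P_1 = 1/(1+e^{-1.9200}) = 0.8721
P_2 = 1/(1+e^{1.8400}) = 0.1371
P_3 = 1/(1+e^{-1.8700}) = 0.8665
P_4 = 1/(1+e^{1.4300}) = 0.1931
E[score] = 0.8721 + 0.1371 + 0.8665 + 0.1931 = 2.0687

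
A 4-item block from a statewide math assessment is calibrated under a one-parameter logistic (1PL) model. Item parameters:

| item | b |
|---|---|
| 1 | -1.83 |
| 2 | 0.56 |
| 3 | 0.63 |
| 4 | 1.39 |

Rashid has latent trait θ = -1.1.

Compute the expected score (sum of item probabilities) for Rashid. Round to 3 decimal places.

P(θ) = 1 / (1 + exp(−(θ − b)))
P_1 = 1/(1+e^{-0.7300}) = 0.6748
P_2 = 1/(1+e^{1.6600}) = 0.1598
P_3 = 1/(1+e^{1.7300}) = 0.1506
P_4 = 1/(1+e^{2.4900}) = 0.0766
E[score] = 0.6748 + 0.1598 + 0.1506 + 0.0766 = 1.0617

1.062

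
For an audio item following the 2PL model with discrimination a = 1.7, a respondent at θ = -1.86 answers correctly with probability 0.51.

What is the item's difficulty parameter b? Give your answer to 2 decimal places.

P(θ) = 1 / (1 + exp(−a(θ − b)))
logit(0.51) = ln(0.51/0.49) = 0.0400
b = θ − logit/(a) = -1.86 − 0.0400/1.7000 = -1.8835

-1.88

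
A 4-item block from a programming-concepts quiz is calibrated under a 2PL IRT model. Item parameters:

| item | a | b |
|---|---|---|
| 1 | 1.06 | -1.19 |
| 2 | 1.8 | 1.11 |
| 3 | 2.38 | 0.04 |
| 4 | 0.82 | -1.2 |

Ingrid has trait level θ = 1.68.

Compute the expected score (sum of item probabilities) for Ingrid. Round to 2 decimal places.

P(θ) = 1 / (1 + exp(−a(θ − b)))
P_1 = 1/(1+e^{-3.0422}) = 0.9544
P_2 = 1/(1+e^{-1.0260}) = 0.7361
P_3 = 1/(1+e^{-3.9032}) = 0.9802
P_4 = 1/(1+e^{-2.3616}) = 0.9139
E[score] = 0.9544 + 0.7361 + 0.9802 + 0.9139 = 3.5847

3.58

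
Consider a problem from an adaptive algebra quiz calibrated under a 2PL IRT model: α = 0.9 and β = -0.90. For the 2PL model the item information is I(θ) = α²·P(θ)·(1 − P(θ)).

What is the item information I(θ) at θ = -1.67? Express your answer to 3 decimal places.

P = 1/(1+e^{0.6930}) = 0.3334
P(1−P) = 0.3334 × 0.6666 = 0.2222
I = α² × P(1−P) = 0.9² × 0.2222 = 0.18001

0.180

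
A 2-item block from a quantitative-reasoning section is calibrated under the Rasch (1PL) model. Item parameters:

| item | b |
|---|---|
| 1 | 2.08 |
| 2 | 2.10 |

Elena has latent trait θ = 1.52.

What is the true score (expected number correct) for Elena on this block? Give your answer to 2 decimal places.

0.72

P(θ) = 1 / (1 + exp(−(θ − b)))
P_1 = 1/(1+e^{0.5600}) = 0.3635
P_2 = 1/(1+e^{0.5800}) = 0.3589
E[score] = 0.3635 + 0.3589 = 0.7225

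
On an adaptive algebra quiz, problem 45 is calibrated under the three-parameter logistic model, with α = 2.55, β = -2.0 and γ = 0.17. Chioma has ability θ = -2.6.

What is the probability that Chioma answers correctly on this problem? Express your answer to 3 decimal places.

0.318

P(θ) = γ + (1 − γ) · 1 / (1 + exp(−α(θ − β)))
Exponent: 2.55 × (-2.6 − (-2.0)) = -1.5300
1/(1 + e^{1.5300}) = 0.1780
P = 0.17 + 0.83 × 0.1780 = 0.3177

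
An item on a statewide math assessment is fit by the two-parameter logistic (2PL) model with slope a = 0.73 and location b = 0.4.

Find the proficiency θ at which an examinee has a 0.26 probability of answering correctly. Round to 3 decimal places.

P(θ) = 1 / (1 + exp(−a(θ − b)))
logit = ln(0.2600/0.7400) = -1.0460
θ = b + logit/(a) = 0.4 + (-1.0460)/0.7300 = -1.0328

-1.033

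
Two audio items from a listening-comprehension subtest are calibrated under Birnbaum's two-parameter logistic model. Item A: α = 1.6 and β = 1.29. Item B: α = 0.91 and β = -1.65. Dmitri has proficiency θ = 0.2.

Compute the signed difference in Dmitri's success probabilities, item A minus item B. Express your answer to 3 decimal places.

-0.695

P(θ) = 1 / (1 + exp(−α(θ − β)))
P_A = 0.1488
P_B = 0.8434
P_A − P_B = -0.6946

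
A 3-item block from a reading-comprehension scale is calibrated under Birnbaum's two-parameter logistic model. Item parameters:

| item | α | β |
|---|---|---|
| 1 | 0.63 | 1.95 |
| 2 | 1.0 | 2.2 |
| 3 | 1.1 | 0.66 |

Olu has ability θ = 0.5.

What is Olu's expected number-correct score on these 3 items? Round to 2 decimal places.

P(θ) = 1 / (1 + exp(−α(θ − β)))
P_1 = 1/(1+e^{0.9135}) = 0.2863
P_2 = 1/(1+e^{1.7000}) = 0.1545
P_3 = 1/(1+e^{0.1760}) = 0.4561
E[score] = 0.2863 + 0.1545 + 0.4561 = 0.8969

0.90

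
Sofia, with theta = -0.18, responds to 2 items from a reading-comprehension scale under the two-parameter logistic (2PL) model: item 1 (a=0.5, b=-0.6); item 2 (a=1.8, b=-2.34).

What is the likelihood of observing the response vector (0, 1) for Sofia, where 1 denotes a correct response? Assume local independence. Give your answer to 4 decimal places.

P(theta) = 1 / (1 + exp(−a(theta − b)))
P_1 = 1/(1+e^{-0.2100}) = 0.5523
P_2 = 1/(1+e^{-3.8880}) = 0.9799
L = (1−P_1) × P_2 = 0.4477 × 0.9799 = 0.43870

0.4387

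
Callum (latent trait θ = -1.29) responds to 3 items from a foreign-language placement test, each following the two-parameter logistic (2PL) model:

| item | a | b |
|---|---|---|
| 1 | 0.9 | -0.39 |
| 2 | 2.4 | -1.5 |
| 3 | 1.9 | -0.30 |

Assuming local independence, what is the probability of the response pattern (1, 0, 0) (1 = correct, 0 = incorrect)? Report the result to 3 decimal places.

0.101

P(θ) = 1 / (1 + exp(−a(θ − b)))
P_1 = 1/(1+e^{0.8100}) = 0.3079
P_2 = 1/(1+e^{-0.5040}) = 0.6234
P_3 = 1/(1+e^{1.8810}) = 0.1323
L = P_1 × (1−P_2) × (1−P_3) = 0.3079 × 0.3766 × 0.8677 = 0.10061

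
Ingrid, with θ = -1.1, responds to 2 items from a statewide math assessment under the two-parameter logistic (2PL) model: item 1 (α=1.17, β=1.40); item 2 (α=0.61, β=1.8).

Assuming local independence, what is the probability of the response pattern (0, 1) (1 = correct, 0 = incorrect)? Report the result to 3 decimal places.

P(θ) = 1 / (1 + exp(−α(θ − β)))
P_1 = 1/(1+e^{2.9250}) = 0.0509
P_2 = 1/(1+e^{1.7690}) = 0.1457
L = (1−P_1) × P_2 = 0.9491 × 0.1457 = 0.13825

0.138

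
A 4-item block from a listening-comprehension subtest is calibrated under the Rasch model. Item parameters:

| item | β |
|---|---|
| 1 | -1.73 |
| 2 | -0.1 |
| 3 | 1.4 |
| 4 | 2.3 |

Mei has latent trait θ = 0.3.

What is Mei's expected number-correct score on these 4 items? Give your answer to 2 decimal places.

1.85

P(θ) = 1 / (1 + exp(−(θ − β)))
P_1 = 1/(1+e^{-2.0300}) = 0.8839
P_2 = 1/(1+e^{-0.4000}) = 0.5987
P_3 = 1/(1+e^{1.1000}) = 0.2497
P_4 = 1/(1+e^{2.0000}) = 0.1192
E[score] = 0.8839 + 0.5987 + 0.2497 + 0.1192 = 1.8515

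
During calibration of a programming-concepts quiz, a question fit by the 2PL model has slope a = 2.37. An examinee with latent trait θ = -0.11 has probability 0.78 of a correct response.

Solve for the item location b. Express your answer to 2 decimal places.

P(θ) = 1 / (1 + exp(−a(θ − b)))
logit(0.78) = ln(0.78/0.22) = 1.2657
b = θ − logit/(a) = -0.11 − 1.2657/2.3700 = -0.6440

-0.64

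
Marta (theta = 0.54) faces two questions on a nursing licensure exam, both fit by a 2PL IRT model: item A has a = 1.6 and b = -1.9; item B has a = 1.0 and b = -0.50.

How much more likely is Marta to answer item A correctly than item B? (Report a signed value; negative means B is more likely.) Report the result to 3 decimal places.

P(theta) = 1 / (1 + exp(−a(theta − b)))
P_A = 0.9802
P_B = 0.7389
P_A − P_B = 0.2414

0.241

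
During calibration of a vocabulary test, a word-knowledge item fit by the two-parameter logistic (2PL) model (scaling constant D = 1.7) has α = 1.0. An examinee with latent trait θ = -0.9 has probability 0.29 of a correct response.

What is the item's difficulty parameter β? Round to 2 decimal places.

-0.37

P(θ) = 1 / (1 + exp(−D·α(θ − β)))
logit(0.29) = ln(0.29/0.71) = -0.8954
β = θ − logit/(1.7·α) = -0.9 − (-0.8954)/1.7000 = -0.3733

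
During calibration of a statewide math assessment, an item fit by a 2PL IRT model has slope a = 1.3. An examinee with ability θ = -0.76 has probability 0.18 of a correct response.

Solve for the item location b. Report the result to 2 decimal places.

P(θ) = 1 / (1 + exp(−a(θ − b)))
logit(0.18) = ln(0.18/0.82) = -1.5163
b = θ − logit/(a) = -0.76 − (-1.5163)/1.3000 = 0.4064

0.41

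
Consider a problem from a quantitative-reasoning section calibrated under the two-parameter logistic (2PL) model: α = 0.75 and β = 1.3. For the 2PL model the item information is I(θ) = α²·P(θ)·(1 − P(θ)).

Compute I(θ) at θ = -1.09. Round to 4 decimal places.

P = 1/(1+e^{1.7925}) = 0.1428
P(1−P) = 0.1428 × 0.8572 = 0.1224
I = α² × P(1−P) = 0.75² × 0.1224 = 0.06884

0.0688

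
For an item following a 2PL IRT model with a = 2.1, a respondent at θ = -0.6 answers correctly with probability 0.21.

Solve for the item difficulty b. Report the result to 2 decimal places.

P(θ) = 1 / (1 + exp(−a(θ − b)))
logit(0.21) = ln(0.21/0.79) = -1.3249
b = θ − logit/(a) = -0.6 − (-1.3249)/2.1000 = 0.0309

0.03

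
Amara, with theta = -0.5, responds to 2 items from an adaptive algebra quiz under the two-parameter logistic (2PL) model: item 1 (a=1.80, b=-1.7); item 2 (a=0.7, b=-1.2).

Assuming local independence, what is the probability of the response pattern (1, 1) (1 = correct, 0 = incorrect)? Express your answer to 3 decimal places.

P(theta) = 1 / (1 + exp(−a(theta − b)))
P_1 = 1/(1+e^{-2.1600}) = 0.8966
P_2 = 1/(1+e^{-0.4900}) = 0.6201
L = P_1 × P_2 = 0.8966 × 0.6201 = 0.55599

0.556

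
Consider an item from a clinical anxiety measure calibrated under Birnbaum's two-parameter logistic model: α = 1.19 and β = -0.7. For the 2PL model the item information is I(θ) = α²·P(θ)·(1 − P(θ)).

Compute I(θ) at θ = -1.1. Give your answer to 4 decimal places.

P = 1/(1+e^{0.4760}) = 0.3832
P(1−P) = 0.3832 × 0.6168 = 0.2364
I = α² × P(1−P) = 1.19² × 0.2364 = 0.33471

0.3347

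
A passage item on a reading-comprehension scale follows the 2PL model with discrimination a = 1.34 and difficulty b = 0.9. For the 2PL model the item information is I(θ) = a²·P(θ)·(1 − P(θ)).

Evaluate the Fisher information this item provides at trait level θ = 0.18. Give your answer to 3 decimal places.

P = 1/(1+e^{0.9648}) = 0.2759
P(1−P) = 0.2759 × 0.7241 = 0.1998
I = a² × P(1−P) = 1.34² × 0.1998 = 0.35874

0.359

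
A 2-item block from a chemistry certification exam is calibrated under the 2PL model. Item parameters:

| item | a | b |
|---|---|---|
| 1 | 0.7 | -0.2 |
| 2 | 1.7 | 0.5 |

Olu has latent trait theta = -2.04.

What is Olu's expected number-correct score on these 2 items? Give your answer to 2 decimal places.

P(theta) = 1 / (1 + exp(−a(theta − b)))
P_1 = 1/(1+e^{1.2880}) = 0.2162
P_2 = 1/(1+e^{4.3180}) = 0.0132
E[score] = 0.2162 + 0.0132 = 0.2293

0.23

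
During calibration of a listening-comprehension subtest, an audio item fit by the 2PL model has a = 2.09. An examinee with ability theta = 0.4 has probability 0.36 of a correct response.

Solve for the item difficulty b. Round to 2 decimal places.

P(theta) = 1 / (1 + exp(−a(theta − b)))
logit(0.36) = ln(0.36/0.64) = -0.5754
b = theta − logit/(a) = 0.4 − (-0.5754)/2.0900 = 0.6753

0.68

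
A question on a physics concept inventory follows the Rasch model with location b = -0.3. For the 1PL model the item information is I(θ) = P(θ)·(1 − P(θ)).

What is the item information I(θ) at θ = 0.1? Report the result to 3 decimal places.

0.240

P = 1/(1+e^{-0.4000}) = 0.5987
P(1−P) = 0.5987 × 0.4013 = 0.2403
I = P(1−P) = 0.24026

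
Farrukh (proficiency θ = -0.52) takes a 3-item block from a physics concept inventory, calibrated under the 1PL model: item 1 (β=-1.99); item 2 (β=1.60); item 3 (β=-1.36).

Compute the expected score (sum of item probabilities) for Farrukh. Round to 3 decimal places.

P(θ) = 1 / (1 + exp(−(θ − β)))
P_1 = 1/(1+e^{-1.4700}) = 0.8131
P_2 = 1/(1+e^{2.1200}) = 0.1072
P_3 = 1/(1+e^{-0.8400}) = 0.6985
E[score] = 0.8131 + 0.1072 + 0.6985 = 1.6187

1.619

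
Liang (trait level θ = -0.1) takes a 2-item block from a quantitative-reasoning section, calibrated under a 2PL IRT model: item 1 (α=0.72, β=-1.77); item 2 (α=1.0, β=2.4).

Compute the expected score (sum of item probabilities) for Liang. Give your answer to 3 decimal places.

P(θ) = 1 / (1 + exp(−α(θ − β)))
P_1 = 1/(1+e^{-1.2024}) = 0.7690
P_2 = 1/(1+e^{2.5000}) = 0.0759
E[score] = 0.7690 + 0.0759 = 0.8448

0.845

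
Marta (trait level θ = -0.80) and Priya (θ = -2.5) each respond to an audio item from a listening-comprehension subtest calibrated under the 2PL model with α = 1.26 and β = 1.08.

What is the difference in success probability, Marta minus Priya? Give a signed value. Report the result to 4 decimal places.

0.0747

P(θ) = 1 / (1 + exp(−α(θ − β)))
P(Marta) = 0.0856  [exponent -2.3688]
P(Priya) = 0.0109  [exponent -4.5108]
Difference = 0.0856 − 0.0109 = 0.0747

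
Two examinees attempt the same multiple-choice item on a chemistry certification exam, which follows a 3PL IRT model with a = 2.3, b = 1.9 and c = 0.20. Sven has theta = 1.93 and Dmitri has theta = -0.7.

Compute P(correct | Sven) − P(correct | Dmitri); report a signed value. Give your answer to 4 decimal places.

0.4118

P(theta) = c + (1 − c) · 1 / (1 + exp(−a(theta − b)))
P(Sven) = 0.6138  [exponent 0.0690]
P(Dmitri) = 0.2020  [exponent -5.9800]
Difference = 0.6138 − 0.2020 = 0.4118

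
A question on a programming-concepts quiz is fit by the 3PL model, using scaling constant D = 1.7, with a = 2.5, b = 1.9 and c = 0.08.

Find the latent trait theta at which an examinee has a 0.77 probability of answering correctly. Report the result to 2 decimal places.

P(theta) = c + (1 − c) · 1 / (1 + exp(−D·a(theta − b)))
Remove guessing floor: (0.77 − 0.08)/(1 − 0.08) = 0.7500
logit = ln(0.7500/0.2500) = 1.0986
theta = b + logit/(1.7·a) = 1.9 + 1.0986/4.2500 = 2.1585

2.16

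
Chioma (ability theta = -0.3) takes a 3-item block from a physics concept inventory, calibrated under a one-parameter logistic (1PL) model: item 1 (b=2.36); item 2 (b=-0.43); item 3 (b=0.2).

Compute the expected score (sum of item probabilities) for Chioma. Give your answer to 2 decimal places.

P(theta) = 1 / (1 + exp(−(theta − b)))
P_1 = 1/(1+e^{2.6600}) = 0.0654
P_2 = 1/(1+e^{-0.1300}) = 0.5325
P_3 = 1/(1+e^{0.5000}) = 0.3775
E[score] = 0.0654 + 0.5325 + 0.3775 = 0.9754

0.98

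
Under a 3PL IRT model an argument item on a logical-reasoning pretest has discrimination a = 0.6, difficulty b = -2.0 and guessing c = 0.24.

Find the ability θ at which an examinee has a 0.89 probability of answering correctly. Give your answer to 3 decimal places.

0.961

P(θ) = c + (1 − c) · 1 / (1 + exp(−a(θ − b)))
Remove guessing floor: (0.89 − 0.24)/(1 − 0.24) = 0.8553
logit = ln(0.8553/0.1447) = 1.7765
θ = b + logit/(a) = -2.0 + 1.7765/0.6000 = 0.9608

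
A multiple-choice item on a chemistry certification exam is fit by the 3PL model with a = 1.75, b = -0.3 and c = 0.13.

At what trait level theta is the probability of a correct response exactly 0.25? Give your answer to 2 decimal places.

-1.35

P(theta) = c + (1 − c) · 1 / (1 + exp(−a(theta − b)))
Remove guessing floor: (0.25 − 0.13)/(1 − 0.13) = 0.1379
logit = ln(0.1379/0.8621) = -1.8326
theta = b + logit/(a) = -0.3 + (-1.8326)/1.7500 = -1.3472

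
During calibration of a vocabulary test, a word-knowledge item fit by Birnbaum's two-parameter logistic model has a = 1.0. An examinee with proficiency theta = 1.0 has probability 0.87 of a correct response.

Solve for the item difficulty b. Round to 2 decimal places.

-0.90

P(theta) = 1 / (1 + exp(−a(theta − b)))
logit(0.87) = ln(0.87/0.13) = 1.9010
b = theta − logit/(a) = 1.0 − 1.9010/1.0000 = -0.9010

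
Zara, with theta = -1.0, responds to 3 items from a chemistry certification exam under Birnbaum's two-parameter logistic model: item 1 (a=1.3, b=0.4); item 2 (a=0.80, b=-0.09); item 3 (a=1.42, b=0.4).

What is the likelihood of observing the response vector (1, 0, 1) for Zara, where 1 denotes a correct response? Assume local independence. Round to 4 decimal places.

0.0113

P(theta) = 1 / (1 + exp(−a(theta − b)))
P_1 = 1/(1+e^{1.8200}) = 0.1394
P_2 = 1/(1+e^{0.7280}) = 0.3256
P_3 = 1/(1+e^{1.9880}) = 0.1205
L = P_1 × (1−P_2) × P_3 = 0.1394 × 0.6744 × 0.1205 = 0.01133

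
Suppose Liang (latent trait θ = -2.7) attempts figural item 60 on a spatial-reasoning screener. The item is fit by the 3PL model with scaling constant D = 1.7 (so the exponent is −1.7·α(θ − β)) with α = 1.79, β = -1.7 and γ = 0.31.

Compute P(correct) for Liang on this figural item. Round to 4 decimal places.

P(θ) = γ + (1 − γ) · 1 / (1 + exp(−D·α(θ − β)))
Exponent: 1.7 × 1.79 × (-2.7 − (-1.7)) = -3.0430
1/(1 + e^{3.0430}) = 0.0455
P = 0.31 + 0.69 × 0.0455 = 0.3414

0.3414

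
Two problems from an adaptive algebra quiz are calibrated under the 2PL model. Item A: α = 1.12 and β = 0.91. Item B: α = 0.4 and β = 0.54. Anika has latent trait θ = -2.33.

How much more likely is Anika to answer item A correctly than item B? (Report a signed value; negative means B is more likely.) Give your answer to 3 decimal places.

P(θ) = 1 / (1 + exp(−α(θ − β)))
P_A = 0.0259
P_B = 0.2409
P_A − P_B = -0.2150

-0.215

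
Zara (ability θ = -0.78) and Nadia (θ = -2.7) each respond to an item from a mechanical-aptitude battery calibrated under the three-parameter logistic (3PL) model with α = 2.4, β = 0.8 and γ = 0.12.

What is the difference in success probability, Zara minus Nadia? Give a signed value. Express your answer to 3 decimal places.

P(θ) = γ + (1 − γ) · 1 / (1 + exp(−α(θ − β)))
P(Zara) = 0.1394  [exponent -3.7920]
P(Nadia) = 0.1202  [exponent -8.4000]
Difference = 0.1394 − 0.1202 = 0.0192

0.019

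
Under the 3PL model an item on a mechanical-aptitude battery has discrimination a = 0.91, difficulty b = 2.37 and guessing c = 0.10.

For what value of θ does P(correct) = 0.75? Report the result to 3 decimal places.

P(θ) = c + (1 − c) · 1 / (1 + exp(−a(θ − b)))
Remove guessing floor: (0.75 − 0.10)/(1 − 0.10) = 0.7222
logit = ln(0.7222/0.2778) = 0.9555
θ = b + logit/(a) = 2.37 + 0.9555/0.9100 = 3.4200

3.420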